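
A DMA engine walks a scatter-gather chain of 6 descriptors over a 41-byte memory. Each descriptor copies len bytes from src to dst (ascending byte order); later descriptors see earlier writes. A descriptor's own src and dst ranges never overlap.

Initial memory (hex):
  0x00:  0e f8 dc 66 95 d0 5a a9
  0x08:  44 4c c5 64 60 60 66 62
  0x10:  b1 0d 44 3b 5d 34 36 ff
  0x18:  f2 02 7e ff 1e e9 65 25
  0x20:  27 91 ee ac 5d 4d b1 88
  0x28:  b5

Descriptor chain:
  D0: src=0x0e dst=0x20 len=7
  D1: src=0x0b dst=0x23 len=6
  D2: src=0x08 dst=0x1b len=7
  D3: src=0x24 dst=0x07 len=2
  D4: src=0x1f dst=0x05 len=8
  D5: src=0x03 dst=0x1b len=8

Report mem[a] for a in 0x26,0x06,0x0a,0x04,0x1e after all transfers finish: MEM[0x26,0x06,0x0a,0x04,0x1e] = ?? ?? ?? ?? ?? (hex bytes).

MEM[0x26,0x06,0x0a,0x04,0x1e] = 66 60 60 95 60

D0: mem[0x20..0x26] <- [66 62 b1 0d 44 3b 5d]
D1: mem[0x23..0x28] <- [64 60 60 66 62 b1]
D2: mem[0x1b..0x21] <- [44 4c c5 64 60 60 66]
D3: mem[0x07..0x08] <- [60 60]
D4: mem[0x05..0x0c] <- [60 60 66 b1 64 60 60 66]
D5: mem[0x1b..0x22] <- [66 95 60 60 66 b1 64 60]
query mem[0x26]=0x66, mem[0x06]=0x60, mem[0x0a]=0x60, mem[0x04]=0x95, mem[0x1e]=0x60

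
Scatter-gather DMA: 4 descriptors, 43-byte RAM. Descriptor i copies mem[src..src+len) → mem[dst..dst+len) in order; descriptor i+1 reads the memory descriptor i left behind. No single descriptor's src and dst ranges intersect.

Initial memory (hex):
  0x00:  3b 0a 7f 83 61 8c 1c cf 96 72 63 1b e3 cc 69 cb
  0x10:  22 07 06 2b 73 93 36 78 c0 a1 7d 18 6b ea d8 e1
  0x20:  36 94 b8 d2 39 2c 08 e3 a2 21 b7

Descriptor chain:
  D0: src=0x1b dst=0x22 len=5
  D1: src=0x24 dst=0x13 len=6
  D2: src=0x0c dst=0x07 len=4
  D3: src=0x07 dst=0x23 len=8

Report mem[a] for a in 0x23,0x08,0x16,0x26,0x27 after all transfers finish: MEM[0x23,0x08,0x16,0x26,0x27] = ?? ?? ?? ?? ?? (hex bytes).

MEM[0x23,0x08,0x16,0x26,0x27] = e3 cc e3 cb 1b

D0: mem[0x22..0x26] <- [18 6b ea d8 e1]
D1: mem[0x13..0x18] <- [ea d8 e1 e3 a2 21]
D2: mem[0x07..0x0a] <- [e3 cc 69 cb]
D3: mem[0x23..0x2a] <- [e3 cc 69 cb 1b e3 cc 69]
query mem[0x23]=0xe3, mem[0x08]=0xcc, mem[0x16]=0xe3, mem[0x26]=0xcb, mem[0x27]=0x1b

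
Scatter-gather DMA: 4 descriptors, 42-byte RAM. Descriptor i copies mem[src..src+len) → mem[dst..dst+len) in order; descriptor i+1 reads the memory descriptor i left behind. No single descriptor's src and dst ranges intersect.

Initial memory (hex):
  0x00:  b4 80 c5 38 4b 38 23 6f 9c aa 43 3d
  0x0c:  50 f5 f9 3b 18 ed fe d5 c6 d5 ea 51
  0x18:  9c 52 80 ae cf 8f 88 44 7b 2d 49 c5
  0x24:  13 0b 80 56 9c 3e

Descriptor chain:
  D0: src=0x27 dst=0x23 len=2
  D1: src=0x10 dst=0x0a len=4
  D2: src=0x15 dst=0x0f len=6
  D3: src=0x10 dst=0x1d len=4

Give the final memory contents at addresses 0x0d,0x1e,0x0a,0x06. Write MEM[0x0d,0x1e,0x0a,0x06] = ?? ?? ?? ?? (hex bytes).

  after D0: wrote 2B at 0x23 = 569c
  after D1: wrote 4B at 0x0a = 18edfed5
  after D2: wrote 6B at 0x0f = d5ea519c5280
  after D3: wrote 4B at 0x1d = ea519c52
query mem[0x0d]=0xd5, mem[0x1e]=0x51, mem[0x0a]=0x18, mem[0x06]=0x23

MEM[0x0d,0x1e,0x0a,0x06] = d5 51 18 23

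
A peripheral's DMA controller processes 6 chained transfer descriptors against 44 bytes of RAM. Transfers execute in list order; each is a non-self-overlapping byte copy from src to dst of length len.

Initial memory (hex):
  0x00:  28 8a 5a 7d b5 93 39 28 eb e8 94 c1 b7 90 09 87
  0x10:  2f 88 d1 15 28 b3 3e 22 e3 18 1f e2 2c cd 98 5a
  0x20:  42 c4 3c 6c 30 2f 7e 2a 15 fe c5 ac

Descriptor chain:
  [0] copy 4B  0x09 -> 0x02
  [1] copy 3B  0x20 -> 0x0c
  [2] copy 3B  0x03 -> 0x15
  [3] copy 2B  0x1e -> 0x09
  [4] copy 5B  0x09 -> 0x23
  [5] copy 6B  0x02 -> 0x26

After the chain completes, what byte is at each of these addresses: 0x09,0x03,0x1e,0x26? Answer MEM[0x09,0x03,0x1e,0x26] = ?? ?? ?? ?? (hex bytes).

MEM[0x09,0x03,0x1e,0x26] = 98 94 98 e8

  after D0: wrote 4B at 0x02 = e894c1b7
  after D1: wrote 3B at 0x0c = 42c43c
  after D2: wrote 3B at 0x15 = 94c1b7
  after D3: wrote 2B at 0x09 = 985a
  after D4: wrote 5B at 0x23 = 985ac142c4
  after D5: wrote 6B at 0x26 = e894c1b73928
query mem[0x09]=0x98, mem[0x03]=0x94, mem[0x1e]=0x98, mem[0x26]=0xe8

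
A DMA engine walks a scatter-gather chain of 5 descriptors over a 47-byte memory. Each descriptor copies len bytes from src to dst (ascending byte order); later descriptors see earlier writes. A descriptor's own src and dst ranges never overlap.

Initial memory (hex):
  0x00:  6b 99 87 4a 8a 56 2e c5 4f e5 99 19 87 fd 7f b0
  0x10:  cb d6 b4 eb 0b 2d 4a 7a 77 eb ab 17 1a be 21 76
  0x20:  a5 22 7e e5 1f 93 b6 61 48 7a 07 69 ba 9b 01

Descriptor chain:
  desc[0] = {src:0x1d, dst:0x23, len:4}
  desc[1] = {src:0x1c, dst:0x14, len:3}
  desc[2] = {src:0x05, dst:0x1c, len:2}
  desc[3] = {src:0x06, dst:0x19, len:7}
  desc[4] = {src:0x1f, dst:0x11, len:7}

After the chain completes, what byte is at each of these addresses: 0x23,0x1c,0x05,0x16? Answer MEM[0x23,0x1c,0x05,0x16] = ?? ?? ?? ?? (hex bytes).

  after D0: wrote 4B at 0x23 = be2176a5
  after D1: wrote 3B at 0x14 = 1abe21
  after D2: wrote 2B at 0x1c = 562e
  after D3: wrote 7B at 0x19 = 2ec54fe5991987
  after D4: wrote 7B at 0x11 = 87a5227ebe2176
query mem[0x23]=0xbe, mem[0x1c]=0xe5, mem[0x05]=0x56, mem[0x16]=0x21

MEM[0x23,0x1c,0x05,0x16] = be e5 56 21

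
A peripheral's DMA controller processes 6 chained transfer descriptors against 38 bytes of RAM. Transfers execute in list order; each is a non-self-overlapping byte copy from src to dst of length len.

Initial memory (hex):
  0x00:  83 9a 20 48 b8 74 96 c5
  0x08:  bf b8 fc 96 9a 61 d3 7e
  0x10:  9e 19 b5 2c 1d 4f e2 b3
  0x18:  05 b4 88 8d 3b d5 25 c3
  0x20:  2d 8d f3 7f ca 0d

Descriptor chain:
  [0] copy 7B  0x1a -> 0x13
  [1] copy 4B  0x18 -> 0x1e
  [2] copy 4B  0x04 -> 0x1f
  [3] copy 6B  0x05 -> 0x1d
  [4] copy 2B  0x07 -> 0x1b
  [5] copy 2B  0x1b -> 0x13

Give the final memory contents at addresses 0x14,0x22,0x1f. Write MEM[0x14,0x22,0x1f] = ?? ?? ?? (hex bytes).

D0: mem[0x13..0x19] <- [88 8d 3b d5 25 c3 2d]
D1: mem[0x1e..0x21] <- [c3 2d 88 8d]
D2: mem[0x1f..0x22] <- [b8 74 96 c5]
D3: mem[0x1d..0x22] <- [74 96 c5 bf b8 fc]
D4: mem[0x1b..0x1c] <- [c5 bf]
D5: mem[0x13..0x14] <- [c5 bf]
query mem[0x14]=0xbf, mem[0x22]=0xfc, mem[0x1f]=0xc5

MEM[0x14,0x22,0x1f] = bf fc c5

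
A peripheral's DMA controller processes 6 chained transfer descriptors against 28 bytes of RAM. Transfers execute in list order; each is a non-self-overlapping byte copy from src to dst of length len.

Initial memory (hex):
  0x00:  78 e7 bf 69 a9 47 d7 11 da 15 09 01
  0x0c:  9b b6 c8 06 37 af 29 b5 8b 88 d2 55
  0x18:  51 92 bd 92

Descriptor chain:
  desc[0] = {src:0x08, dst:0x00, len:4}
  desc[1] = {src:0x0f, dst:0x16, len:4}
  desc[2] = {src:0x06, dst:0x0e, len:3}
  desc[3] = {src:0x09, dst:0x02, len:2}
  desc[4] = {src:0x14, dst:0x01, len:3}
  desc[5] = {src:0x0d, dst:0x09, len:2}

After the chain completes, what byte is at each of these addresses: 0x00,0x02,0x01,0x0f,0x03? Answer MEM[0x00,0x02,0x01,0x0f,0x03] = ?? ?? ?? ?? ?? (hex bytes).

  after D0: wrote 4B at 0x00 = da150901
  after D1: wrote 4B at 0x16 = 0637af29
  after D2: wrote 3B at 0x0e = d711da
  after D3: wrote 2B at 0x02 = 1509
  after D4: wrote 3B at 0x01 = 8b8806
  after D5: wrote 2B at 0x09 = b6d7
query mem[0x00]=0xda, mem[0x02]=0x88, mem[0x01]=0x8b, mem[0x0f]=0x11, mem[0x03]=0x06

MEM[0x00,0x02,0x01,0x0f,0x03] = da 88 8b 11 06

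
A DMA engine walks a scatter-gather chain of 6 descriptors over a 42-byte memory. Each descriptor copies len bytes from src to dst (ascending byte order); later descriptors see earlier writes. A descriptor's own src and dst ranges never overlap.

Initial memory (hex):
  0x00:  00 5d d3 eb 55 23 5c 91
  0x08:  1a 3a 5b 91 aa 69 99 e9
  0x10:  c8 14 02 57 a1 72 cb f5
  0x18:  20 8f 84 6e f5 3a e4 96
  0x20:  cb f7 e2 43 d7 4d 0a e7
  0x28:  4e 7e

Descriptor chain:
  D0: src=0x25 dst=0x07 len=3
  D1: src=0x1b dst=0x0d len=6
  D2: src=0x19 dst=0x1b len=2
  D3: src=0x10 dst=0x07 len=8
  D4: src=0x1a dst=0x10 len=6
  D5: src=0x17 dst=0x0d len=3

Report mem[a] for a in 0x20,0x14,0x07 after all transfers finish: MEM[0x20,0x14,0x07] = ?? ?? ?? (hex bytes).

D0: mem[0x07..0x09] <- [4d 0a e7]
D1: mem[0x0d..0x12] <- [6e f5 3a e4 96 cb]
D2: mem[0x1b..0x1c] <- [8f 84]
D3: mem[0x07..0x0e] <- [e4 96 cb 57 a1 72 cb f5]
D4: mem[0x10..0x15] <- [84 8f 84 3a e4 96]
D5: mem[0x0d..0x0f] <- [f5 20 8f]
query mem[0x20]=0xcb, mem[0x14]=0xe4, mem[0x07]=0xe4

MEM[0x20,0x14,0x07] = cb e4 e4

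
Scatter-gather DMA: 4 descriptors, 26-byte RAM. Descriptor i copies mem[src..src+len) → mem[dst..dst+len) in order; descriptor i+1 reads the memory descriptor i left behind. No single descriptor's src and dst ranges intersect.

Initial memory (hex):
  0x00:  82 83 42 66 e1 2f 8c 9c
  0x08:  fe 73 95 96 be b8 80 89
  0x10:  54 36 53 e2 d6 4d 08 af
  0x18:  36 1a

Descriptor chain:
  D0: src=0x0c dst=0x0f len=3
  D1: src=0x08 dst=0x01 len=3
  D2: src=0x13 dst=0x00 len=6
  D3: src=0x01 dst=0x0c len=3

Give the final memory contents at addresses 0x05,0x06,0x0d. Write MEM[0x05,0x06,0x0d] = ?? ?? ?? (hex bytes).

  after D0: wrote 3B at 0x0f = beb880
  after D1: wrote 3B at 0x01 = fe7395
  after D2: wrote 6B at 0x00 = e2d64d08af36
  after D3: wrote 3B at 0x0c = d64d08
query mem[0x05]=0x36, mem[0x06]=0x8c, mem[0x0d]=0x4d

MEM[0x05,0x06,0x0d] = 36 8c 4d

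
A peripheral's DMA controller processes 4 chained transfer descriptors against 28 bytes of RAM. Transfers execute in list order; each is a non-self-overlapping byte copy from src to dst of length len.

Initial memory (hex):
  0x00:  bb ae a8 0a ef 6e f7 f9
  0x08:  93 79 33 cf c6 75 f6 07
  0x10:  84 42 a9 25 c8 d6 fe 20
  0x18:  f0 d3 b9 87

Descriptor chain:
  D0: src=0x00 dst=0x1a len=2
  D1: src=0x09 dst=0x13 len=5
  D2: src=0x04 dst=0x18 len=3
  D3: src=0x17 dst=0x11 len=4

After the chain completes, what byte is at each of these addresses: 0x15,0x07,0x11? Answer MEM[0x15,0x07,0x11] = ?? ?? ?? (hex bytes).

MEM[0x15,0x07,0x11] = cf f9 75

  after D0: wrote 2B at 0x1a = bbae
  after D1: wrote 5B at 0x13 = 7933cfc675
  after D2: wrote 3B at 0x18 = ef6ef7
  after D3: wrote 4B at 0x11 = 75ef6ef7
query mem[0x15]=0xcf, mem[0x07]=0xf9, mem[0x11]=0x75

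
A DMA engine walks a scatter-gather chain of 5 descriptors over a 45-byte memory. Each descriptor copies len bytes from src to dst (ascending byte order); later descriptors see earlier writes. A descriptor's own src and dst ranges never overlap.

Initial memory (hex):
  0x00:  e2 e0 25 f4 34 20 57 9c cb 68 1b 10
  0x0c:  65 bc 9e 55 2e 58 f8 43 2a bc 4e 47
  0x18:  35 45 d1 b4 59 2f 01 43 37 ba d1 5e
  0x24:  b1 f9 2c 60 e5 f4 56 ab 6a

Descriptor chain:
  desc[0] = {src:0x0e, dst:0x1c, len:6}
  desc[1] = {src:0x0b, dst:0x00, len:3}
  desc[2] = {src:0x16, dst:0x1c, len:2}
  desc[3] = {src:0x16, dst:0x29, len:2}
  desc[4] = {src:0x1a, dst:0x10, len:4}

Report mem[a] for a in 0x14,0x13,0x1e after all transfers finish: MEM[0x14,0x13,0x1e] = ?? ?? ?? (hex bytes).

D0: mem[0x1c..0x21] <- [9e 55 2e 58 f8 43]
D1: mem[0x00..0x02] <- [10 65 bc]
D2: mem[0x1c..0x1d] <- [4e 47]
D3: mem[0x29..0x2a] <- [4e 47]
D4: mem[0x10..0x13] <- [d1 b4 4e 47]
query mem[0x14]=0x2a, mem[0x13]=0x47, mem[0x1e]=0x2e

MEM[0x14,0x13,0x1e] = 2a 47 2e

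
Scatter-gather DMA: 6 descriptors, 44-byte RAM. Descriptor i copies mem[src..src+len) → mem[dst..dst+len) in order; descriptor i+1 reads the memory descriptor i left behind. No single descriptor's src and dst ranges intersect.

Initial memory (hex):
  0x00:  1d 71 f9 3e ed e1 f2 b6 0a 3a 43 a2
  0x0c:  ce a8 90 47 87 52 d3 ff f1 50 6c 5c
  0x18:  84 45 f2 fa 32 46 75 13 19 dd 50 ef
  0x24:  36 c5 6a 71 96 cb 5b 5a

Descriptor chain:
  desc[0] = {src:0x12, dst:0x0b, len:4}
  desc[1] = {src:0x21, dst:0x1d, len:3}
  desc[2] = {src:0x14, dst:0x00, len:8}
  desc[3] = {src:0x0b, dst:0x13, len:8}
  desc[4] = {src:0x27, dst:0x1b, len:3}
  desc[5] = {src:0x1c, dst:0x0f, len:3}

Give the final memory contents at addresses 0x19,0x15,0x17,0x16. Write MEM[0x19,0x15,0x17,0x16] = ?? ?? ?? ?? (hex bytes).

D0: mem[0x0b..0x0e] <- [d3 ff f1 50]
D1: mem[0x1d..0x1f] <- [dd 50 ef]
D2: mem[0x00..0x07] <- [f1 50 6c 5c 84 45 f2 fa]
D3: mem[0x13..0x1a] <- [d3 ff f1 50 47 87 52 d3]
D4: mem[0x1b..0x1d] <- [71 96 cb]
D5: mem[0x0f..0x11] <- [96 cb 50]
query mem[0x19]=0x52, mem[0x15]=0xf1, mem[0x17]=0x47, mem[0x16]=0x50

MEM[0x19,0x15,0x17,0x16] = 52 f1 47 50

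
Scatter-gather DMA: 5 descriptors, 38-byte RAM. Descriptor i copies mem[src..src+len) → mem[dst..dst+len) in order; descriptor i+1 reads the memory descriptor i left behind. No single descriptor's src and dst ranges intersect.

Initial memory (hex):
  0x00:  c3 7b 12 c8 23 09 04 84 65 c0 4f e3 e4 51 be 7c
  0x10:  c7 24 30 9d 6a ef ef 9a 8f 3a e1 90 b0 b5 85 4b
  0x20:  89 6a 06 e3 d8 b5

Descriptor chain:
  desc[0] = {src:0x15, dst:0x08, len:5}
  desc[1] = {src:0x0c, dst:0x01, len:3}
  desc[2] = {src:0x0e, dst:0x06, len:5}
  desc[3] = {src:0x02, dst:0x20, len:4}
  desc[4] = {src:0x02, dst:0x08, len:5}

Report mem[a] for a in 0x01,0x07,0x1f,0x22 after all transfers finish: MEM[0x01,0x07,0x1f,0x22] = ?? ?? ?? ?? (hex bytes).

MEM[0x01,0x07,0x1f,0x22] = 3a 7c 4b 23

[0] 0x15->0x08 len=5 : ef ef 9a 8f 3a
[1] 0x0c->0x01 len=3 : 3a 51 be
[2] 0x0e->0x06 len=5 : be 7c c7 24 30
[3] 0x02->0x20 len=4 : 51 be 23 09
[4] 0x02->0x08 len=5 : 51 be 23 09 be
query mem[0x01]=0x3a, mem[0x07]=0x7c, mem[0x1f]=0x4b, mem[0x22]=0x23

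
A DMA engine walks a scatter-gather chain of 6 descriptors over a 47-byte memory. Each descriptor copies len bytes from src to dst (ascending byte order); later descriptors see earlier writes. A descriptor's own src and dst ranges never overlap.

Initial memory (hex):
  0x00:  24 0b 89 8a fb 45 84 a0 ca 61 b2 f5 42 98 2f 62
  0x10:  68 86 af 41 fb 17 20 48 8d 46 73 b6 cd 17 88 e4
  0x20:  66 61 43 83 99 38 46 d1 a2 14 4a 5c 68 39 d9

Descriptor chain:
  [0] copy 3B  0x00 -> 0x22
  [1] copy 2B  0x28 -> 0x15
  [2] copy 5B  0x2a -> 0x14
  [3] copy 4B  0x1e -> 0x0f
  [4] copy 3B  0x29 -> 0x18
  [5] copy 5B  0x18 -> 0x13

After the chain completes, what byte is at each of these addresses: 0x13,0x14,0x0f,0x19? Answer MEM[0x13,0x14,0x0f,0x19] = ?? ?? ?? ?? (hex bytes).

MEM[0x13,0x14,0x0f,0x19] = 14 4a 88 4a

D0: mem[0x22..0x24] <- [24 0b 89]
D1: mem[0x15..0x16] <- [a2 14]
D2: mem[0x14..0x18] <- [4a 5c 68 39 d9]
D3: mem[0x0f..0x12] <- [88 e4 66 61]
D4: mem[0x18..0x1a] <- [14 4a 5c]
D5: mem[0x13..0x17] <- [14 4a 5c b6 cd]
query mem[0x13]=0x14, mem[0x14]=0x4a, mem[0x0f]=0x88, mem[0x19]=0x4a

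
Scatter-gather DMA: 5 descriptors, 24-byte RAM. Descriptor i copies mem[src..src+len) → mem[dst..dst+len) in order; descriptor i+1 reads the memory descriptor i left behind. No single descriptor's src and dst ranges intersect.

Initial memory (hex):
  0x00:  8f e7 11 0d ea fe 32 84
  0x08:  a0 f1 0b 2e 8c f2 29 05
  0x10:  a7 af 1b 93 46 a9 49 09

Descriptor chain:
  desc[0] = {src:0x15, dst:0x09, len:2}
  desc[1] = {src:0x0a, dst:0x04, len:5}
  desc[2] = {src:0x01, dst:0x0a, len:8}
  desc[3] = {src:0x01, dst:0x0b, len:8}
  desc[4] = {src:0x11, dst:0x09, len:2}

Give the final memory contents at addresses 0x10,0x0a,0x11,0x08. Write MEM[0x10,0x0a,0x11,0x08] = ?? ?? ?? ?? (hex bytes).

MEM[0x10,0x0a,0x11,0x08] = 8c 29 f2 29

[0] 0x15->0x09 len=2 : a9 49
[1] 0x0a->0x04 len=5 : 49 2e 8c f2 29
[2] 0x01->0x0a len=8 : e7 11 0d 49 2e 8c f2 29
[3] 0x01->0x0b len=8 : e7 11 0d 49 2e 8c f2 29
[4] 0x11->0x09 len=2 : f2 29
query mem[0x10]=0x8c, mem[0x0a]=0x29, mem[0x11]=0xf2, mem[0x08]=0x29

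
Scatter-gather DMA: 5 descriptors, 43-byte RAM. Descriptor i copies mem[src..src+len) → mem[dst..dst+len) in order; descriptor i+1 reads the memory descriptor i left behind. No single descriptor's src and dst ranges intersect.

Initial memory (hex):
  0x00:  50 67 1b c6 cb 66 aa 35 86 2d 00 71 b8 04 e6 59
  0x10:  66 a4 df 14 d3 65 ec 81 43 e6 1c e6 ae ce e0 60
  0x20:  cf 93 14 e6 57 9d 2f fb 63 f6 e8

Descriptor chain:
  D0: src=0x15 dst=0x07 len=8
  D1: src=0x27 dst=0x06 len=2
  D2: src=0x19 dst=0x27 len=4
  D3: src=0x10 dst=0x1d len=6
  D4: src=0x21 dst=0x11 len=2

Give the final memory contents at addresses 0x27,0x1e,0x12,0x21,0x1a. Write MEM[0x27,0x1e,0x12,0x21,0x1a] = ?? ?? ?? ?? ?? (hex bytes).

#0 dst[0x07+8] := {0x65,0xec,0x81,0x43,0xe6,0x1c,0xe6,0xae}
#1 dst[0x06+2] := {0xfb,0x63}
#2 dst[0x27+4] := {0xe6,0x1c,0xe6,0xae}
#3 dst[0x1d+6] := {0x66,0xa4,0xdf,0x14,0xd3,0x65}
#4 dst[0x11+2] := {0xd3,0x65}
query mem[0x27]=0xe6, mem[0x1e]=0xa4, mem[0x12]=0x65, mem[0x21]=0xd3, mem[0x1a]=0x1c

MEM[0x27,0x1e,0x12,0x21,0x1a] = e6 a4 65 d3 1c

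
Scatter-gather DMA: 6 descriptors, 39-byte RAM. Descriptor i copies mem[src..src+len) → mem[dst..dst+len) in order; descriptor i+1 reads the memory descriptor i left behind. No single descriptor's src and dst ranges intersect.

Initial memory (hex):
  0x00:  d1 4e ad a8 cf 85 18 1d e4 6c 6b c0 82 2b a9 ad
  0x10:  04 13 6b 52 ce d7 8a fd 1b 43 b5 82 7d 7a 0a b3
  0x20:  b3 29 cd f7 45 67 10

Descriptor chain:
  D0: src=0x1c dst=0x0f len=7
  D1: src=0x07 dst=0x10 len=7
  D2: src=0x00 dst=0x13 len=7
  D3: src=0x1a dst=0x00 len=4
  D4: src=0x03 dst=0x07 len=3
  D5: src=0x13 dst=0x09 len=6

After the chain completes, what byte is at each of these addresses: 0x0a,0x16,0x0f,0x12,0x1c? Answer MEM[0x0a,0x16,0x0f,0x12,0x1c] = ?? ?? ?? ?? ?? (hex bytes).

MEM[0x0a,0x16,0x0f,0x12,0x1c] = 4e a8 7d 6c 7d

[0] 0x1c->0x0f len=7 : 7d 7a 0a b3 b3 29 cd
[1] 0x07->0x10 len=7 : 1d e4 6c 6b c0 82 2b
[2] 0x00->0x13 len=7 : d1 4e ad a8 cf 85 18
[3] 0x1a->0x00 len=4 : b5 82 7d 7a
[4] 0x03->0x07 len=3 : 7a cf 85
[5] 0x13->0x09 len=6 : d1 4e ad a8 cf 85
query mem[0x0a]=0x4e, mem[0x16]=0xa8, mem[0x0f]=0x7d, mem[0x12]=0x6c, mem[0x1c]=0x7d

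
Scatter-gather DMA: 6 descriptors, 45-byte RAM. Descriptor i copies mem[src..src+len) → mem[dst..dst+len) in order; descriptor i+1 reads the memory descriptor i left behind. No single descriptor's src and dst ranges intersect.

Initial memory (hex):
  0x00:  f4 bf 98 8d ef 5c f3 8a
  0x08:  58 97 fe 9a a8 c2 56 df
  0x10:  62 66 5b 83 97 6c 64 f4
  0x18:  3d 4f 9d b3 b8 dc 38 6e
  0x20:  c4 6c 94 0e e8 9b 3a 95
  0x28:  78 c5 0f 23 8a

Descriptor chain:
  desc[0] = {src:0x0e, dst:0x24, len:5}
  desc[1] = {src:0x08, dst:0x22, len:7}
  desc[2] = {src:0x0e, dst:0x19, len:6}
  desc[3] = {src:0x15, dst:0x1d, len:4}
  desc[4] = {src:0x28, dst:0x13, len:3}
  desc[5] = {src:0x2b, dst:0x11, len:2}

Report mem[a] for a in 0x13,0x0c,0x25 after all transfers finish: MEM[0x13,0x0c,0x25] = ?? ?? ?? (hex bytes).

MEM[0x13,0x0c,0x25] = 56 a8 9a

[0] 0x0e->0x24 len=5 : 56 df 62 66 5b
[1] 0x08->0x22 len=7 : 58 97 fe 9a a8 c2 56
[2] 0x0e->0x19 len=6 : 56 df 62 66 5b 83
[3] 0x15->0x1d len=4 : 6c 64 f4 3d
[4] 0x28->0x13 len=3 : 56 c5 0f
[5] 0x2b->0x11 len=2 : 23 8a
query mem[0x13]=0x56, mem[0x0c]=0xa8, mem[0x25]=0x9a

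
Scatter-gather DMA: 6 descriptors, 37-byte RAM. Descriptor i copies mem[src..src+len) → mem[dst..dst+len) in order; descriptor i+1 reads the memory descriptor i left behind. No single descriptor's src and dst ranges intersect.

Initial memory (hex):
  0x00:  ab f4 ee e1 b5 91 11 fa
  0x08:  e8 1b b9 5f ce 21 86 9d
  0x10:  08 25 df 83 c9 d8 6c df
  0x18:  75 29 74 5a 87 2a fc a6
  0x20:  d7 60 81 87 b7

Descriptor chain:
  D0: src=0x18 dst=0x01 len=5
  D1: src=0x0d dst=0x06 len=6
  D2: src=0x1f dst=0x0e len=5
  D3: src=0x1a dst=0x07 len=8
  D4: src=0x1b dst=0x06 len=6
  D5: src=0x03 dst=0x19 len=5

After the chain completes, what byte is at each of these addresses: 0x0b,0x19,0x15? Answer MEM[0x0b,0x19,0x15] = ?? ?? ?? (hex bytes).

MEM[0x0b,0x19,0x15] = d7 74 d8

[0] 0x18->0x01 len=5 : 75 29 74 5a 87
[1] 0x0d->0x06 len=6 : 21 86 9d 08 25 df
[2] 0x1f->0x0e len=5 : a6 d7 60 81 87
[3] 0x1a->0x07 len=8 : 74 5a 87 2a fc a6 d7 60
[4] 0x1b->0x06 len=6 : 5a 87 2a fc a6 d7
[5] 0x03->0x19 len=5 : 74 5a 87 5a 87
query mem[0x0b]=0xd7, mem[0x19]=0x74, mem[0x15]=0xd8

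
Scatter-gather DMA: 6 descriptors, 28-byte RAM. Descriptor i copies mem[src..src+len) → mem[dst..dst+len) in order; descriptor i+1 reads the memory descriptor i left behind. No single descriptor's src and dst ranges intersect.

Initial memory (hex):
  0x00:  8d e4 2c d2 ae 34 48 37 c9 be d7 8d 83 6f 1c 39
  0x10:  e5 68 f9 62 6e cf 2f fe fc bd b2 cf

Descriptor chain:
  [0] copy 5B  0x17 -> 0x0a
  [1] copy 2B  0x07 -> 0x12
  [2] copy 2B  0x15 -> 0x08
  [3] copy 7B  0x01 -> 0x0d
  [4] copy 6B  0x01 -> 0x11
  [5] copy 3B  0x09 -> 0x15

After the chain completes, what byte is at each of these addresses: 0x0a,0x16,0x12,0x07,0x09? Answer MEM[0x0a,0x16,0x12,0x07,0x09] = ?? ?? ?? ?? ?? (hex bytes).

D0: mem[0x0a..0x0e] <- [fe fc bd b2 cf]
D1: mem[0x12..0x13] <- [37 c9]
D2: mem[0x08..0x09] <- [cf 2f]
D3: mem[0x0d..0x13] <- [e4 2c d2 ae 34 48 37]
D4: mem[0x11..0x16] <- [e4 2c d2 ae 34 48]
D5: mem[0x15..0x17] <- [2f fe fc]
query mem[0x0a]=0xfe, mem[0x16]=0xfe, mem[0x12]=0x2c, mem[0x07]=0x37, mem[0x09]=0x2f

MEM[0x0a,0x16,0x12,0x07,0x09] = fe fe 2c 37 2f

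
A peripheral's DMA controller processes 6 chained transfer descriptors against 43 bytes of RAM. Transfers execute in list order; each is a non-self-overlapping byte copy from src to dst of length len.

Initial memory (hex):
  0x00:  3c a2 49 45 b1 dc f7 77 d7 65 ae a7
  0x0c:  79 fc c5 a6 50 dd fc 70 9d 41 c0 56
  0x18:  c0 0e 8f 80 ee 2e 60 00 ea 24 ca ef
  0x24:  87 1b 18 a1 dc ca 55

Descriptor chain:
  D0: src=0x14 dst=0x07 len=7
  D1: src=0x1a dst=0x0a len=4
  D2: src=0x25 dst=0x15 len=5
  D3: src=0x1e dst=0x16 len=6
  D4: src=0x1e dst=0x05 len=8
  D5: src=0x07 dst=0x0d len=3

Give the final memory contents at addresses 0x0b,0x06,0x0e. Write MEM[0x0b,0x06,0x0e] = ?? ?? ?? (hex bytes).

  after D0: wrote 7B at 0x07 = 9d41c056c00e8f
  after D1: wrote 4B at 0x0a = 8f80ee2e
  after D2: wrote 5B at 0x15 = 1b18a1dcca
  after D3: wrote 6B at 0x16 = 6000ea24caef
  after D4: wrote 8B at 0x05 = 6000ea24caef871b
  after D5: wrote 3B at 0x0d = ea24ca
query mem[0x0b]=0x87, mem[0x06]=0x00, mem[0x0e]=0x24

MEM[0x0b,0x06,0x0e] = 87 00 24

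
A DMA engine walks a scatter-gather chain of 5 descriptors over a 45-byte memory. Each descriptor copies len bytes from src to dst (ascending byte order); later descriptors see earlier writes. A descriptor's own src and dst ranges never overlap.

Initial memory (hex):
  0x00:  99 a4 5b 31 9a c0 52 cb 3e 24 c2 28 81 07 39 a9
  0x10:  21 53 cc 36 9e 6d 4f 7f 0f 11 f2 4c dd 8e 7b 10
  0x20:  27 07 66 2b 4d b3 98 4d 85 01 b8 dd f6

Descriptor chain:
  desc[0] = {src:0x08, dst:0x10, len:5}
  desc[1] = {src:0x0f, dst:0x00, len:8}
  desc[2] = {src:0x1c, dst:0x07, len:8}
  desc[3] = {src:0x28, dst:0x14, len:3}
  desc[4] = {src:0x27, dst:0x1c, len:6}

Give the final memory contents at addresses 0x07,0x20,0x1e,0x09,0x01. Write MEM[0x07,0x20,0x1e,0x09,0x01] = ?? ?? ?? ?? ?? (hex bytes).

MEM[0x07,0x20,0x1e,0x09,0x01] = dd dd 01 7b 3e

[0] 0x08->0x10 len=5 : 3e 24 c2 28 81
[1] 0x0f->0x00 len=8 : a9 3e 24 c2 28 81 6d 4f
[2] 0x1c->0x07 len=8 : dd 8e 7b 10 27 07 66 2b
[3] 0x28->0x14 len=3 : 85 01 b8
[4] 0x27->0x1c len=6 : 4d 85 01 b8 dd f6
query mem[0x07]=0xdd, mem[0x20]=0xdd, mem[0x1e]=0x01, mem[0x09]=0x7b, mem[0x01]=0x3e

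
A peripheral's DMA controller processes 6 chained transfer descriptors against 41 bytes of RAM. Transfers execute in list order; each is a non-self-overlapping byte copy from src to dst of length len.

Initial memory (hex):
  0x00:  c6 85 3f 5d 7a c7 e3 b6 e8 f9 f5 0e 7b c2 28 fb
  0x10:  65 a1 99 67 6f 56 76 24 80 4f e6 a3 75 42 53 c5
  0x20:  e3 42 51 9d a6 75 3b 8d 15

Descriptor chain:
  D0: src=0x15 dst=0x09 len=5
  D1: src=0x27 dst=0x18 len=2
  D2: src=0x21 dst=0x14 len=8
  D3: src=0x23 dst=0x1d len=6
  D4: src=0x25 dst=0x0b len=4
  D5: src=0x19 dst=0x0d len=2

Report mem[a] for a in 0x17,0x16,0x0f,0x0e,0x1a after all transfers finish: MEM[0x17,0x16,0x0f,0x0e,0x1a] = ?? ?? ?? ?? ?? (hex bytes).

MEM[0x17,0x16,0x0f,0x0e,0x1a] = a6 9d fb 8d 8d

#0 dst[0x09+5] := {0x56,0x76,0x24,0x80,0x4f}
#1 dst[0x18+2] := {0x8d,0x15}
#2 dst[0x14+8] := {0x42,0x51,0x9d,0xa6,0x75,0x3b,0x8d,0x15}
#3 dst[0x1d+6] := {0x9d,0xa6,0x75,0x3b,0x8d,0x15}
#4 dst[0x0b+4] := {0x75,0x3b,0x8d,0x15}
#5 dst[0x0d+2] := {0x3b,0x8d}
query mem[0x17]=0xa6, mem[0x16]=0x9d, mem[0x0f]=0xfb, mem[0x0e]=0x8d, mem[0x1a]=0x8d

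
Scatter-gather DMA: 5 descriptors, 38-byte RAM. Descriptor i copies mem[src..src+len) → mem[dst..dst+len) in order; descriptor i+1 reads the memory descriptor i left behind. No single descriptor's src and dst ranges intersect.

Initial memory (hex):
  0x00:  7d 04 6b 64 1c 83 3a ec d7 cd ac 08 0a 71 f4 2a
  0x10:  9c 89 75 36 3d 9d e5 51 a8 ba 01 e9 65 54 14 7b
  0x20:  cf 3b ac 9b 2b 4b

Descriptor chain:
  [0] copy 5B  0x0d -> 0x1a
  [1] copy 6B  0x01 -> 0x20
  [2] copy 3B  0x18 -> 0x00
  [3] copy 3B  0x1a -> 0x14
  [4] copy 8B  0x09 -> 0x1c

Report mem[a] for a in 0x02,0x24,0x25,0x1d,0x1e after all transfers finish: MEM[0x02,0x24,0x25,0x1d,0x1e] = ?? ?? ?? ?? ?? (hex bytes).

MEM[0x02,0x24,0x25,0x1d,0x1e] = 71 83 3a ac 08

[0] 0x0d->0x1a len=5 : 71 f4 2a 9c 89
[1] 0x01->0x20 len=6 : 04 6b 64 1c 83 3a
[2] 0x18->0x00 len=3 : a8 ba 71
[3] 0x1a->0x14 len=3 : 71 f4 2a
[4] 0x09->0x1c len=8 : cd ac 08 0a 71 f4 2a 9c
query mem[0x02]=0x71, mem[0x24]=0x83, mem[0x25]=0x3a, mem[0x1d]=0xac, mem[0x1e]=0x08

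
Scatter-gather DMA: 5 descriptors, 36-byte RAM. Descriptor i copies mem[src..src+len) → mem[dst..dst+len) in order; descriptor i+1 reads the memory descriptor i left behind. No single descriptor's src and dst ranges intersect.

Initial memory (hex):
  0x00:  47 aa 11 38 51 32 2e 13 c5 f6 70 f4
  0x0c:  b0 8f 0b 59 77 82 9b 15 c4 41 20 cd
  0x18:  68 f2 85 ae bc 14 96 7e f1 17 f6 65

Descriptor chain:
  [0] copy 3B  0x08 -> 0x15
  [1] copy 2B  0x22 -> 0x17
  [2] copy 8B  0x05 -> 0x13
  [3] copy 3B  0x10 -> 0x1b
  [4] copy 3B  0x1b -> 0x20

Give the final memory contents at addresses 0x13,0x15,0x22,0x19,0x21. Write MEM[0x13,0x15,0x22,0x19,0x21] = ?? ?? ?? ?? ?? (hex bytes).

[0] 0x08->0x15 len=3 : c5 f6 70
[1] 0x22->0x17 len=2 : f6 65
[2] 0x05->0x13 len=8 : 32 2e 13 c5 f6 70 f4 b0
[3] 0x10->0x1b len=3 : 77 82 9b
[4] 0x1b->0x20 len=3 : 77 82 9b
query mem[0x13]=0x32, mem[0x15]=0x13, mem[0x22]=0x9b, mem[0x19]=0xf4, mem[0x21]=0x82

MEM[0x13,0x15,0x22,0x19,0x21] = 32 13 9b f4 82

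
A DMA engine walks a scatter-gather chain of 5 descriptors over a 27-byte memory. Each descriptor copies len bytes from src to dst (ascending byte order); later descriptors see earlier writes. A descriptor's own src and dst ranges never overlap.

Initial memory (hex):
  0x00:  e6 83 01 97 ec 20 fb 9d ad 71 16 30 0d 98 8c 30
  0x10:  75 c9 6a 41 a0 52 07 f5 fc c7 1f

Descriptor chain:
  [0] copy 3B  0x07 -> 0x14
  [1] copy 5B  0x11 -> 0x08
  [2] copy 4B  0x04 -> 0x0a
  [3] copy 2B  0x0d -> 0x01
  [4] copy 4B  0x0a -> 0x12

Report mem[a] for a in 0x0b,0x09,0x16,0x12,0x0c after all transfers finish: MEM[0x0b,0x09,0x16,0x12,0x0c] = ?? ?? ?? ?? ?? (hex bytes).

[0] 0x07->0x14 len=3 : 9d ad 71
[1] 0x11->0x08 len=5 : c9 6a 41 9d ad
[2] 0x04->0x0a len=4 : ec 20 fb 9d
[3] 0x0d->0x01 len=2 : 9d 8c
[4] 0x0a->0x12 len=4 : ec 20 fb 9d
query mem[0x0b]=0x20, mem[0x09]=0x6a, mem[0x16]=0x71, mem[0x12]=0xec, mem[0x0c]=0xfb

MEM[0x0b,0x09,0x16,0x12,0x0c] = 20 6a 71 ec fb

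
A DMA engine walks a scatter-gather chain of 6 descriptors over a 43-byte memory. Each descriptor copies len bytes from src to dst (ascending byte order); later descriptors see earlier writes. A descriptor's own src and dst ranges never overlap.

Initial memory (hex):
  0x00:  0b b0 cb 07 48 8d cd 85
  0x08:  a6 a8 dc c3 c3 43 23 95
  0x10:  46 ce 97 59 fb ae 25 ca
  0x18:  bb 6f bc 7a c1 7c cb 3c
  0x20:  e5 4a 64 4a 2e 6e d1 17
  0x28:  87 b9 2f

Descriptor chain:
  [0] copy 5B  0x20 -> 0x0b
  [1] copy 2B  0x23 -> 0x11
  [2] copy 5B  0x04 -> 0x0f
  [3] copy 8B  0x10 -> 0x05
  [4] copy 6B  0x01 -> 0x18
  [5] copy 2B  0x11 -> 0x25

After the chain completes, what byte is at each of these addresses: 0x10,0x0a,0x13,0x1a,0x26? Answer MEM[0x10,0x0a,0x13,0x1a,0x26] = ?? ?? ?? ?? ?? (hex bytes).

MEM[0x10,0x0a,0x13,0x1a,0x26] = 8d ae a6 07 85

D0: mem[0x0b..0x0f] <- [e5 4a 64 4a 2e]
D1: mem[0x11..0x12] <- [4a 2e]
D2: mem[0x0f..0x13] <- [48 8d cd 85 a6]
D3: mem[0x05..0x0c] <- [8d cd 85 a6 fb ae 25 ca]
D4: mem[0x18..0x1d] <- [b0 cb 07 48 8d cd]
D5: mem[0x25..0x26] <- [cd 85]
query mem[0x10]=0x8d, mem[0x0a]=0xae, mem[0x13]=0xa6, mem[0x1a]=0x07, mem[0x26]=0x85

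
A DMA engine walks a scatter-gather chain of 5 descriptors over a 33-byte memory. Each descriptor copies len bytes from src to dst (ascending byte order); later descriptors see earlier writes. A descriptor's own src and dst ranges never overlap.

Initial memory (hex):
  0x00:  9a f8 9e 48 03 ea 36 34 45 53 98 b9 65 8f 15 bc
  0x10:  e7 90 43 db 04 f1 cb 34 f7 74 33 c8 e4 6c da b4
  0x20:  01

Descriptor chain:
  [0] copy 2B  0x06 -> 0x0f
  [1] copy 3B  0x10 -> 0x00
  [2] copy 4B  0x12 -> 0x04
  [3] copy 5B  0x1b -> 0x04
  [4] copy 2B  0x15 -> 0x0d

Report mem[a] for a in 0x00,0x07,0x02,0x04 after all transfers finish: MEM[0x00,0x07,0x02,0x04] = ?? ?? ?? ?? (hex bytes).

MEM[0x00,0x07,0x02,0x04] = 34 da 43 c8

D0: mem[0x0f..0x10] <- [36 34]
D1: mem[0x00..0x02] <- [34 90 43]
D2: mem[0x04..0x07] <- [43 db 04 f1]
D3: mem[0x04..0x08] <- [c8 e4 6c da b4]
D4: mem[0x0d..0x0e] <- [f1 cb]
query mem[0x00]=0x34, mem[0x07]=0xda, mem[0x02]=0x43, mem[0x04]=0xc8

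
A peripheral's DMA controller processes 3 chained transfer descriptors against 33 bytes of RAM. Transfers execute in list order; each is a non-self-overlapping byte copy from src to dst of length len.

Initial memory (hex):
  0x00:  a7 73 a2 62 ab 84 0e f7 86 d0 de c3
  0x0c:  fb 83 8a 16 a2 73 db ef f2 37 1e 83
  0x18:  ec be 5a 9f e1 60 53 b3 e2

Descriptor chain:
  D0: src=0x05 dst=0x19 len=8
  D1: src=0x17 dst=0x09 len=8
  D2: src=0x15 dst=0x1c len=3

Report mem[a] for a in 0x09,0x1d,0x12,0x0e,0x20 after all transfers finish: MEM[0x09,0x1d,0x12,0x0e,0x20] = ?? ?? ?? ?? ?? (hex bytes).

MEM[0x09,0x1d,0x12,0x0e,0x20] = 83 1e db 86 fb

#0 dst[0x19+8] := {0x84,0x0e,0xf7,0x86,0xd0,0xde,0xc3,0xfb}
#1 dst[0x09+8] := {0x83,0xec,0x84,0x0e,0xf7,0x86,0xd0,0xde}
#2 dst[0x1c+3] := {0x37,0x1e,0x83}
query mem[0x09]=0x83, mem[0x1d]=0x1e, mem[0x12]=0xdb, mem[0x0e]=0x86, mem[0x20]=0xfb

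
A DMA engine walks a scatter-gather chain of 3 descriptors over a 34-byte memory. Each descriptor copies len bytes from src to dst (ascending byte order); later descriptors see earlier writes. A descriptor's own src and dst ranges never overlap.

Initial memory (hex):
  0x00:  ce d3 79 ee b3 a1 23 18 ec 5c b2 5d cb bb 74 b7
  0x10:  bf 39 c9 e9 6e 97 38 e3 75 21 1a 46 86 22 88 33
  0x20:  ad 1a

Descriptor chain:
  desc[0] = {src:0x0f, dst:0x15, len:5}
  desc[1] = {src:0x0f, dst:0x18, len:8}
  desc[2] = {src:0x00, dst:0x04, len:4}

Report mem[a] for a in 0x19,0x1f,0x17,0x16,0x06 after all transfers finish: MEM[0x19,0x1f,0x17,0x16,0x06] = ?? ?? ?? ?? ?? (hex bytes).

[0] 0x0f->0x15 len=5 : b7 bf 39 c9 e9
[1] 0x0f->0x18 len=8 : b7 bf 39 c9 e9 6e b7 bf
[2] 0x00->0x04 len=4 : ce d3 79 ee
query mem[0x19]=0xbf, mem[0x1f]=0xbf, mem[0x17]=0x39, mem[0x16]=0xbf, mem[0x06]=0x79

MEM[0x19,0x1f,0x17,0x16,0x06] = bf bf 39 bf 79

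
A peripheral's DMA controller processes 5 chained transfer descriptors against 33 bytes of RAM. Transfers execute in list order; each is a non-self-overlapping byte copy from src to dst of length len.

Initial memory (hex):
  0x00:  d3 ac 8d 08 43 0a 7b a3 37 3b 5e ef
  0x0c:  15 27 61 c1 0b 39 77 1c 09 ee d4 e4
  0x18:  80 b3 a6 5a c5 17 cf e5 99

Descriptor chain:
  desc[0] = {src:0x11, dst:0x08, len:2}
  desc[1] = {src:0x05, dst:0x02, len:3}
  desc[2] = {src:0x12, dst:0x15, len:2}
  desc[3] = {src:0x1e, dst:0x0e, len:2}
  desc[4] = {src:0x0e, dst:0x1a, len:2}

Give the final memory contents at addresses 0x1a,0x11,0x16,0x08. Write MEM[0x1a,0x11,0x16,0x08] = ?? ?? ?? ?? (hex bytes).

#0 dst[0x08+2] := {0x39,0x77}
#1 dst[0x02+3] := {0x0a,0x7b,0xa3}
#2 dst[0x15+2] := {0x77,0x1c}
#3 dst[0x0e+2] := {0xcf,0xe5}
#4 dst[0x1a+2] := {0xcf,0xe5}
query mem[0x1a]=0xcf, mem[0x11]=0x39, mem[0x16]=0x1c, mem[0x08]=0x39

MEM[0x1a,0x11,0x16,0x08] = cf 39 1c 39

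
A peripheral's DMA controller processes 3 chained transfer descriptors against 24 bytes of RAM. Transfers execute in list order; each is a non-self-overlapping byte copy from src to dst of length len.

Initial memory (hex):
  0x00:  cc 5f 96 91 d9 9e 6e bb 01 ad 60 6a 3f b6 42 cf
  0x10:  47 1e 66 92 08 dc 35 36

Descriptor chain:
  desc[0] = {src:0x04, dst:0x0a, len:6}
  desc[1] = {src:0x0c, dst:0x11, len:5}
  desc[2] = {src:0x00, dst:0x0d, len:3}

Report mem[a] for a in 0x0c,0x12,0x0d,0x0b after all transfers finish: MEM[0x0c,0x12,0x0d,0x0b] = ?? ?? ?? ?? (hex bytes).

#0 dst[0x0a+6] := {0xd9,0x9e,0x6e,0xbb,0x01,0xad}
#1 dst[0x11+5] := {0x6e,0xbb,0x01,0xad,0x47}
#2 dst[0x0d+3] := {0xcc,0x5f,0x96}
query mem[0x0c]=0x6e, mem[0x12]=0xbb, mem[0x0d]=0xcc, mem[0x0b]=0x9e

MEM[0x0c,0x12,0x0d,0x0b] = 6e bb cc 9e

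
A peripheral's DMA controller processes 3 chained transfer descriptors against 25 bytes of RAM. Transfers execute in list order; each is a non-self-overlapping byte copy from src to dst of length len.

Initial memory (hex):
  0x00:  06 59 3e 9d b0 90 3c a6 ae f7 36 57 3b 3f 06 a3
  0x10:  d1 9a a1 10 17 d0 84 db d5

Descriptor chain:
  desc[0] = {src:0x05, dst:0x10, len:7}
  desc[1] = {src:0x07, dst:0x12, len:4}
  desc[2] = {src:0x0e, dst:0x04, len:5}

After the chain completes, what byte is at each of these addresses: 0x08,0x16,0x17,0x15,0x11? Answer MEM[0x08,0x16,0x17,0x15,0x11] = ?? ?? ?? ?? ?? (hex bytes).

[0] 0x05->0x10 len=7 : 90 3c a6 ae f7 36 57
[1] 0x07->0x12 len=4 : a6 ae f7 36
[2] 0x0e->0x04 len=5 : 06 a3 90 3c a6
query mem[0x08]=0xa6, mem[0x16]=0x57, mem[0x17]=0xdb, mem[0x15]=0x36, mem[0x11]=0x3c

MEM[0x08,0x16,0x17,0x15,0x11] = a6 57 db 36 3c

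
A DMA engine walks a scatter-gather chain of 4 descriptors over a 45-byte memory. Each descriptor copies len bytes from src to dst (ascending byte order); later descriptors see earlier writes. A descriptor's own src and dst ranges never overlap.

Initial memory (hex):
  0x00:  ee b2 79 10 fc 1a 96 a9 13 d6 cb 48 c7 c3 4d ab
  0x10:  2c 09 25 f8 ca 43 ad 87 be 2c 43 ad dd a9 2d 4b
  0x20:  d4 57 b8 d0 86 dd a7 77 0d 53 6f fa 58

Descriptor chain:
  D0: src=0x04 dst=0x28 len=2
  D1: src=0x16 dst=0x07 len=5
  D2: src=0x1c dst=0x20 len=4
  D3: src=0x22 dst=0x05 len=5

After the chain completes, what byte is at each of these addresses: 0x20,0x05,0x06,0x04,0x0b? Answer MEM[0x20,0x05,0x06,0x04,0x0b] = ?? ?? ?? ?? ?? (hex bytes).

D0: mem[0x28..0x29] <- [fc 1a]
D1: mem[0x07..0x0b] <- [ad 87 be 2c 43]
D2: mem[0x20..0x23] <- [dd a9 2d 4b]
D3: mem[0x05..0x09] <- [2d 4b 86 dd a7]
query mem[0x20]=0xdd, mem[0x05]=0x2d, mem[0x06]=0x4b, mem[0x04]=0xfc, mem[0x0b]=0x43

MEM[0x20,0x05,0x06,0x04,0x0b] = dd 2d 4b fc 43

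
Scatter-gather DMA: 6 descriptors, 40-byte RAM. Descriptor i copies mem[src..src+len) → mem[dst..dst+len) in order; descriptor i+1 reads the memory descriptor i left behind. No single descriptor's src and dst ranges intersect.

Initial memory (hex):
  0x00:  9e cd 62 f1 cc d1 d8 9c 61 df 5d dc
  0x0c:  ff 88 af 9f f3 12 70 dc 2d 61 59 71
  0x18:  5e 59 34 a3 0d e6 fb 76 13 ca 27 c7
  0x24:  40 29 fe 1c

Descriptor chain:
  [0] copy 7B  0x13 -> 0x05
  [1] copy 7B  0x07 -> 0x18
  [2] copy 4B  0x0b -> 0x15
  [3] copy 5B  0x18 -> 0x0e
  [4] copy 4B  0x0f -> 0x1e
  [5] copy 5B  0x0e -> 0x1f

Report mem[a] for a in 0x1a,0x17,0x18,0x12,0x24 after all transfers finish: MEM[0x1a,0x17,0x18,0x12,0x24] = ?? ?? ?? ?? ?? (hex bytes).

D0: mem[0x05..0x0b] <- [dc 2d 61 59 71 5e 59]
D1: mem[0x18..0x1e] <- [61 59 71 5e 59 ff 88]
D2: mem[0x15..0x18] <- [59 ff 88 af]
D3: mem[0x0e..0x12] <- [af 59 71 5e 59]
D4: mem[0x1e..0x21] <- [59 71 5e 59]
D5: mem[0x1f..0x23] <- [af 59 71 5e 59]
query mem[0x1a]=0x71, mem[0x17]=0x88, mem[0x18]=0xaf, mem[0x12]=0x59, mem[0x24]=0x40

MEM[0x1a,0x17,0x18,0x12,0x24] = 71 88 af 59 40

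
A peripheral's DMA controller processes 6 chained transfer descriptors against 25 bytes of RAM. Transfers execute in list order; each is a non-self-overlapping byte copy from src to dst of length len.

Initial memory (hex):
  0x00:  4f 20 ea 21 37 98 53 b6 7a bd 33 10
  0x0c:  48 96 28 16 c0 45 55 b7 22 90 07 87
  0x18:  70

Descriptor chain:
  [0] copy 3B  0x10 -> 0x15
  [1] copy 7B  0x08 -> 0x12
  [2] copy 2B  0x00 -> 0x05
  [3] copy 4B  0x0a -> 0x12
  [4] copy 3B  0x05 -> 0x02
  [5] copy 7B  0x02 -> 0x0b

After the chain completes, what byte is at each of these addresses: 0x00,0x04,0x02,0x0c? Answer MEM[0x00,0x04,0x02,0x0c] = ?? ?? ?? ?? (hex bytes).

MEM[0x00,0x04,0x02,0x0c] = 4f b6 4f 20

  after D0: wrote 3B at 0x15 = c04555
  after D1: wrote 7B at 0x12 = 7abd3310489628
  after D2: wrote 2B at 0x05 = 4f20
  after D3: wrote 4B at 0x12 = 33104896
  after D4: wrote 3B at 0x02 = 4f20b6
  after D5: wrote 7B at 0x0b = 4f20b64f20b67a
query mem[0x00]=0x4f, mem[0x04]=0xb6, mem[0x02]=0x4f, mem[0x0c]=0x20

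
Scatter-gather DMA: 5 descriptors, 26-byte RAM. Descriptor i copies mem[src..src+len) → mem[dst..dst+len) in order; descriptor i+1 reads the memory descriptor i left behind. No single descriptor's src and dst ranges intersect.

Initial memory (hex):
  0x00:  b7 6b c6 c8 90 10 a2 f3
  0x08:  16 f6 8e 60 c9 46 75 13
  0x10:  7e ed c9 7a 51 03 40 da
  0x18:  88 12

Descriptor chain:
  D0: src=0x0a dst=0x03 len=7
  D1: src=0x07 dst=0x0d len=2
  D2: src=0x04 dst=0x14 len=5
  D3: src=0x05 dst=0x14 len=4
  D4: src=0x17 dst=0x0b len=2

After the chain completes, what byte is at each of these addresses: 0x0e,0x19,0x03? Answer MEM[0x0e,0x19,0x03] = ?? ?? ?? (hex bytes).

#0 dst[0x03+7] := {0x8e,0x60,0xc9,0x46,0x75,0x13,0x7e}
#1 dst[0x0d+2] := {0x75,0x13}
#2 dst[0x14+5] := {0x60,0xc9,0x46,0x75,0x13}
#3 dst[0x14+4] := {0xc9,0x46,0x75,0x13}
#4 dst[0x0b+2] := {0x13,0x13}
query mem[0x0e]=0x13, mem[0x19]=0x12, mem[0x03]=0x8e

MEM[0x0e,0x19,0x03] = 13 12 8e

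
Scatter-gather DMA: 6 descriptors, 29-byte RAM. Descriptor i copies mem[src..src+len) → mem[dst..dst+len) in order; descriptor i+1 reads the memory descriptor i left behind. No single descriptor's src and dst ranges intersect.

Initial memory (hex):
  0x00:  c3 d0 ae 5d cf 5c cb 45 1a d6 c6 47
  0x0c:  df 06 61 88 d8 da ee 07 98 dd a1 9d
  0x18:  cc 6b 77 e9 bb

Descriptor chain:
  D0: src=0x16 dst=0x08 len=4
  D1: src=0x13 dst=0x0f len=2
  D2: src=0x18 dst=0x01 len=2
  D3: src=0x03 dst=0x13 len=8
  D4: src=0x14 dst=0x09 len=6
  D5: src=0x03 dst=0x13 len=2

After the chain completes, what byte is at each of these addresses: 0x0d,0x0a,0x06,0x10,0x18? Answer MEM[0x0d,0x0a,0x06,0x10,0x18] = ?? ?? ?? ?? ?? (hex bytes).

MEM[0x0d,0x0a,0x06,0x10,0x18] = a1 5c cb 98 a1

  after D0: wrote 4B at 0x08 = a19dcc6b
  after D1: wrote 2B at 0x0f = 0798
  after D2: wrote 2B at 0x01 = cc6b
  after D3: wrote 8B at 0x13 = 5dcf5ccb45a19dcc
  after D4: wrote 6B at 0x09 = cf5ccb45a19d
  after D5: wrote 2B at 0x13 = 5dcf
query mem[0x0d]=0xa1, mem[0x0a]=0x5c, mem[0x06]=0xcb, mem[0x10]=0x98, mem[0x18]=0xa1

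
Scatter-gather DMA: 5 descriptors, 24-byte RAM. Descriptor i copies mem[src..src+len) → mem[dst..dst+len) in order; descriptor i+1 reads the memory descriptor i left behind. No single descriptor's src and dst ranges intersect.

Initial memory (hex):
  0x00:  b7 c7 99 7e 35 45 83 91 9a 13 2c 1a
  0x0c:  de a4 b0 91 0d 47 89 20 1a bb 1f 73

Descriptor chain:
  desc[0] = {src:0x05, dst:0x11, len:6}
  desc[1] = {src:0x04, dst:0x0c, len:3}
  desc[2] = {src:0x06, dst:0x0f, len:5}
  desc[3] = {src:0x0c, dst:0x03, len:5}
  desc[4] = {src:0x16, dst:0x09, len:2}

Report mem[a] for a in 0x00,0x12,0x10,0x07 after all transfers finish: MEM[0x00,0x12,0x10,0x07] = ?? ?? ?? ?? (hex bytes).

MEM[0x00,0x12,0x10,0x07] = b7 13 91 91

[0] 0x05->0x11 len=6 : 45 83 91 9a 13 2c
[1] 0x04->0x0c len=3 : 35 45 83
[2] 0x06->0x0f len=5 : 83 91 9a 13 2c
[3] 0x0c->0x03 len=5 : 35 45 83 83 91
[4] 0x16->0x09 len=2 : 2c 73
query mem[0x00]=0xb7, mem[0x12]=0x13, mem[0x10]=0x91, mem[0x07]=0x91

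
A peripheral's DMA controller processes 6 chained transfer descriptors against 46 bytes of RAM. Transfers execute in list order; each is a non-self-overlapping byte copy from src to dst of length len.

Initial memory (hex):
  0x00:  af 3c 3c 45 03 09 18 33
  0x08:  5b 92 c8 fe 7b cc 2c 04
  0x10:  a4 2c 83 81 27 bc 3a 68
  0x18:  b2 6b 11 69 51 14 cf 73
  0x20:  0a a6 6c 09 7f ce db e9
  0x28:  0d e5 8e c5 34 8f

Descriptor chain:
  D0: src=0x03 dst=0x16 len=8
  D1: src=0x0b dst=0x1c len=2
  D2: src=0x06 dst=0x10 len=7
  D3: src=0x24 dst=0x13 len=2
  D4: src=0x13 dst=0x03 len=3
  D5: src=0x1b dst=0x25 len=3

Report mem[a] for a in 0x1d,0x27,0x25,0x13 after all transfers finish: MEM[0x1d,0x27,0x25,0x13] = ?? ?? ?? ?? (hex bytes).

MEM[0x1d,0x27,0x25,0x13] = 7b 7b 5b 7f

[0] 0x03->0x16 len=8 : 45 03 09 18 33 5b 92 c8
[1] 0x0b->0x1c len=2 : fe 7b
[2] 0x06->0x10 len=7 : 18 33 5b 92 c8 fe 7b
[3] 0x24->0x13 len=2 : 7f ce
[4] 0x13->0x03 len=3 : 7f ce fe
[5] 0x1b->0x25 len=3 : 5b fe 7b
query mem[0x1d]=0x7b, mem[0x27]=0x7b, mem[0x25]=0x5b, mem[0x13]=0x7f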